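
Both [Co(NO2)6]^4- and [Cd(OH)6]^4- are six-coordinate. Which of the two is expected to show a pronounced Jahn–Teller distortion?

[Co(NO2)6]^4-: Each nitro (N-bound nitrite) is −1; balancing the −4 overall charge requires Co(II). Cobalt is a group-9 element; Co(II) is therefore d⁷. Nitro (N-bound nitrite) is a strong-field ligand (high in the spectrochemical series) for a first-row metal, so the complex is low-spin. The t₂g⁶e_g¹ (low-spin) configuration has an unevenly filled e_g set; the Jahn–Teller theorem predicts a tetragonal distortion (typically axial elongation) to lift the degeneracy.
[Cd(OH)6]^4-: Each hydroxide is −1; balancing the −4 overall charge requires Cd(II). Group 12 minus oxidation state 2 gives a d¹⁰ configuration. The d¹⁰ configuration leaves the e_g set evenly filled (or empty) — no strong Jahn–Teller driving force.

[Co(NO2)6]^4-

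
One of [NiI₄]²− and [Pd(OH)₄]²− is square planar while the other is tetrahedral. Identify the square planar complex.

For [NiI₄]²−: Ligand charges: each iodide is −1. With an overall charge of −2 the nickel centre must be in the +2 oxidation state. Ni sits in group 10, so the d-electron count is 10 − 2 = 8. Iodide is a weak-field ligand. With weak-field ligands the CFSE gain from square planar is small, so a 3d d⁸ ion takes the sterically preferred tetrahedral geometry. → tetrahedral.
For [Pd(OH)₄]²−: Summing ligand charges against the −2 overall charge gives an oxidation state of +2 for palladium. Pd sits in group 10, so the d-electron count is 10 − 2 = 8. A 4d d⁸ ion has a large crystal-field splitting; square planar leaves the high-energy d_{x²−y²} orbital empty and maximises CFSE. → square planar.

[Pd(OH)₄]²−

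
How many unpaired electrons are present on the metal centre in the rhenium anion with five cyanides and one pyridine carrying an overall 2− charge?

Ligand charges: each cyanide is −1; pyridine is neutral. With an overall charge of −2 the rhenium centre must be in the +3 oxidation state.
Re sits in group 7, so the d-electron count is 7 − 3 = 4.
The spin state decides the count: a 5d ion has a large Δₒ and is invariably low-spin.
An octahedral low-spin d⁴ ion is t₂g⁴e_g⁰, giving 2 unpaired electrons.

2 unpaired electrons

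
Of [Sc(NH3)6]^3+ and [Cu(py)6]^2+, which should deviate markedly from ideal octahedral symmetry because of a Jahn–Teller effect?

[Cu(py)6]^2+

[Sc(NH3)6]^3+: Ammonia is neutral; balancing the +3 overall charge requires Sc(III). Group 3 minus oxidation state 3 gives a d⁰ configuration. The d⁰ configuration leaves the e_g set evenly filled (or empty) — no strong Jahn–Teller driving force.
[Cu(py)6]^2+: Pyridine is neutral; balancing the +2 overall charge requires Cu(II). Copper is a group-11 element; Cu(II) is therefore d⁹. The t₂g⁶e_g³ configuration has an unevenly filled e_g set; the Jahn–Teller theorem predicts a tetragonal distortion (typically axial elongation) to lift the degeneracy.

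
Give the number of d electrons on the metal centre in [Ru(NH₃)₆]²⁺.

d6

Ligand charges: ammonia is neutral. With an overall charge of +2 the ruthenium centre must be in the +2 oxidation state.
Group 8 minus oxidation state 2 gives a d⁶ configuration.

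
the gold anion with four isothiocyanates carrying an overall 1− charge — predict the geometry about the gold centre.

Each isothiocyanate is −1; balancing the −1 overall charge requires Au(III).
Au sits in group 11, so the d-electron count is 11 − 3 = 8.
With 4 monodentate ligands the coordination number is 4.
A 5d d⁸ ion has a large crystal-field splitting; square planar leaves the high-energy d_{x²−y²} orbital empty and maximises CFSE.

square planar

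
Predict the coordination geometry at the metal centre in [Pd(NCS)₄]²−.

Each isothiocyanate is −1; balancing the −2 overall charge requires Pd(II).
Pd sits in group 10, so the d-electron count is 10 − 2 = 8.
With 4 monodentate ligands the coordination number is 4.
A 4d d⁸ ion has a large crystal-field splitting; square planar leaves the high-energy d_{x²−y²} orbital empty and maximises CFSE.

square planar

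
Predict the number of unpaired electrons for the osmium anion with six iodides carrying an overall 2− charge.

2

Each iodide is −1; balancing the −2 overall charge requires Os(IV).
Osmium is a group-8 element; Os(IV) is therefore d⁴.
The spin state decides the count: a 5d ion has a large Δₒ and is invariably low-spin.
An octahedral low-spin d⁴ ion is t₂g⁴e_g⁰, giving 2 unpaired electrons.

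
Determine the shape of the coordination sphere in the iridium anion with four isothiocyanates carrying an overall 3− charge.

square planar

Each isothiocyanate is −1; balancing the −3 overall charge requires Ir(I).
Iridium is a group-9 element; Ir(I) is therefore d⁸.
Coordination number: 4.
A 5d d⁸ ion has a large crystal-field splitting; square planar leaves the high-energy d_{x²−y²} orbital empty and maximises CFSE.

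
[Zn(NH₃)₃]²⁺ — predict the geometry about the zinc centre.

Ammonia is neutral; balancing the +2 overall charge requires Zn(II).
Zinc is a group-12 element; Zn(II) is therefore d¹⁰.
Coordination number: 3.
Three ligands around a d¹⁰ centre minimise repulsion in a trigonal-planar arrangement.

trigonal planar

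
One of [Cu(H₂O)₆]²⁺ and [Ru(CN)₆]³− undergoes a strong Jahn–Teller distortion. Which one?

[Cu(H₂O)₆]²⁺: Water is neutral; balancing the +2 overall charge requires Cu(II). Group 11 minus oxidation state 2 gives a d⁹ configuration. The t₂g⁶e_g³ configuration has an unevenly filled e_g set; the Jahn–Teller theorem predicts a tetragonal distortion (typically axial elongation) to lift the degeneracy.
[Ru(CN)₆]³−: Ligand charges: each cyanide is −1. With an overall charge of −3 the ruthenium centre must be in the +3 oxidation state. Ru sits in group 8, so the d-electron count is 8 − 3 = 5. A 4d ion has a large Δₒ and is invariably low-spin. The d⁵ configuration leaves the e_g set evenly filled (or empty) — no strong Jahn–Teller driving force.

[Cu(H₂O)₆]²⁺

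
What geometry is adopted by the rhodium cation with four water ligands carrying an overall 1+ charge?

square planar

Ligand charges: water is neutral. With an overall charge of +1 the rhodium centre must be in the +1 oxidation state.
Group 9 minus oxidation state 1 gives a d⁸ configuration.
Coordination number: 4.
A 4d d⁸ ion has a large crystal-field splitting; square planar leaves the high-energy d_{x²−y²} orbital empty and maximises CFSE.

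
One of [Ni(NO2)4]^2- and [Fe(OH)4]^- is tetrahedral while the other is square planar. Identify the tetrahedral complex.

[Fe(OH)4]^-

For [Ni(NO2)4]^2-: Ligand charges: each nitro (N-bound nitrite) is −1. With an overall charge of −2 the nickel centre must be in the +2 oxidation state. Group 10 minus oxidation state 2 gives a d⁸ configuration. Nitro (N-bound nitrite) is a strong-field ligand (high in the spectrochemical series). A 3d d⁸ ion with strong-field ligands gains enough CFSE to favour square planar over tetrahedral. → square planar.
For [Fe(OH)4]^-: Summing ligand charges against the −1 overall charge gives an oxidation state of +3 for iron. Iron is a group-8 element; Fe(III) is therefore d⁵. A high-spin d⁵ ion has zero CFSE in either geometry, so four ligands adopt the sterically favoured tetrahedral geometry. → tetrahedral.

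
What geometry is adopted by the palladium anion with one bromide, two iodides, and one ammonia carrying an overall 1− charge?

square planar

Each bromide is −1; each iodide is −1; ammonia is neutral; balancing the −1 overall charge requires Pd(II).
Palladium is a group-10 element; Pd(II) is therefore d⁸.
With 4 monodentate ligands the coordination number is 4.
A 4d d⁸ ion has a large crystal-field splitting; square planar leaves the high-energy d_{x²−y²} orbital empty and maximises CFSE.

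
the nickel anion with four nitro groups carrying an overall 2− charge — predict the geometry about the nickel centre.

Each nitro (N-bound nitrite) is −1; balancing the −2 overall charge requires Ni(II).
Nickel is a group-10 element; Ni(II) is therefore d⁸.
With 4 monodentate ligands the coordination number is 4.
Nitro (N-bound nitrite) is a strong-field ligand (high in the spectrochemical series).
A 3d d⁸ ion with strong-field ligands gains enough CFSE to favour square planar over tetrahedral.

square planar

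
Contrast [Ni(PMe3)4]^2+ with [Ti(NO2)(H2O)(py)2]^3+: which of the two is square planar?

For [Ni(PMe3)4]^2+: Trimethylphosphine is neutral; balancing the +2 overall charge requires Ni(II). Nickel is a group-10 element; Ni(II) is therefore d⁸. Trimethylphosphine is a strong-field ligand (high in the spectrochemical series). A 3d d⁸ ion with strong-field ligands gains enough CFSE to favour square planar over tetrahedral. → square planar.
For [Ti(NO2)(H2O)(py)2]^3+: Each nitro (N-bound nitrite) is −1; water is neutral; pyridine is neutral; balancing the +3 overall charge requires Ti(IV). Ti sits in group 4, so the d-electron count is 4 − 4 = 0. A d⁰ ion has no crystal-field stabilisation preference between square planar and tetrahedral, so four ligands adopt the sterically favoured tetrahedral geometry. → tetrahedral.

[Ni(PMe3)4]^2+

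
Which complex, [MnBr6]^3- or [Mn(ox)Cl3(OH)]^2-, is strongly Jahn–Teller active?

[MnBr6]^3-: Summing ligand charges against the −3 overall charge gives an oxidation state of +3 for manganese. Group 7 minus oxidation state 3 gives a d⁴ configuration. Bromide is a weak-field ligand for a first-row metal, so the complex is high-spin. The t₂g³e_g¹ (high-spin) configuration has an unevenly filled e_g set; the Jahn–Teller theorem predicts a tetragonal distortion (typically axial elongation) to lift the degeneracy.
[Mn(ox)Cl3(OH)]^2-: Ligand charges: each oxalate is −2; each chloride is −1; each hydroxide is −1. With an overall charge of −2 the manganese centre must be in the +4 oxidation state. Group 7 minus oxidation state 4 gives a d³ configuration. The d³ configuration leaves the e_g set evenly filled (or empty) — no strong Jahn–Teller driving force.

[MnBr6]^3-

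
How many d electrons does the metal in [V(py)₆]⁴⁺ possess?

d¹

Pyridine is neutral; balancing the +4 overall charge requires V(IV).
Group 5 minus oxidation state 4 gives a d¹ configuration.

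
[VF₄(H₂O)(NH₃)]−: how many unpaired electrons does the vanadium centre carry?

Each fluoride is −1; water is neutral; ammonia is neutral; balancing the −1 overall charge requires V(III).
V sits in group 5, so the d-electron count is 5 − 3 = 2.
In an octahedral field the d² configuration is t₂g²e_g⁰ (only one arrangement possible), giving 2 unpaired electrons.

2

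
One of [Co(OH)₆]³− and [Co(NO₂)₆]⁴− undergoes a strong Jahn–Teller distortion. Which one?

[Co(OH)₆]³−: Ligand charges: each hydroxide is −1. With an overall charge of −3 the cobalt centre must be in the +3 oxidation state. Cobalt is a group-9 element; Co(III) is therefore d⁶. Co(III) has an exceptionally large octahedral splitting and is low-spin with essentially every ligand except fluoride. The d⁶ configuration leaves the e_g set evenly filled (or empty) — no strong Jahn–Teller driving force.
[Co(NO₂)₆]⁴−: Each nitro (N-bound nitrite) is −1; balancing the −4 overall charge requires Co(II). Group 9 minus oxidation state 2 gives a d⁷ configuration. Nitro (N-bound nitrite) is a strong-field ligand (high in the spectrochemical series) for a first-row metal, so the complex is low-spin. The t₂g⁶e_g¹ (low-spin) configuration has an unevenly filled e_g set; the Jahn–Teller theorem predicts a tetragonal distortion (typically axial elongation) to lift the degeneracy.

[Co(NO₂)₆]⁴−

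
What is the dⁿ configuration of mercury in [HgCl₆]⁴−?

d10

Each chloride is −1; balancing the −4 overall charge requires Hg(II).
Group 12 minus oxidation state 2 gives a d¹⁰ configuration.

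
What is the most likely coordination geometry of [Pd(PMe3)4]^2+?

square planar

Summing ligand charges against the +2 overall charge gives an oxidation state of +2 for palladium.
Group 10 minus oxidation state 2 gives a d⁸ configuration.
With 4 monodentate ligands the coordination number is 4.
A 4d d⁸ ion has a large crystal-field splitting; square planar leaves the high-energy d_{x²−y²} orbital empty and maximises CFSE.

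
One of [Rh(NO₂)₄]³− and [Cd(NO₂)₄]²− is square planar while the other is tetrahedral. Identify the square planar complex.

[Rh(NO₂)₄]³−

For [Rh(NO₂)₄]³−: Summing ligand charges against the −3 overall charge gives an oxidation state of +1 for rhodium. Rh sits in group 9, so the d-electron count is 9 − 1 = 8. A 4d d⁸ ion has a large crystal-field splitting; square planar leaves the high-energy d_{x²−y²} orbital empty and maximises CFSE. → square planar.
For [Cd(NO₂)₄]²−: Each nitro (N-bound nitrite) is −1; balancing the −2 overall charge requires Cd(II). Cd sits in group 12, so the d-electron count is 12 − 2 = 10. A d¹⁰ ion has no crystal-field stabilisation preference between square planar and tetrahedral, so four ligands adopt the sterically favoured tetrahedral geometry. → tetrahedral.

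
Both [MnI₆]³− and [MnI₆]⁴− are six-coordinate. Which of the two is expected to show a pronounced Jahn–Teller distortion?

[MnI₆]³−

[MnI₆]³−: Each iodide is −1; balancing the −3 overall charge requires Mn(III). Group 7 minus oxidation state 3 gives a d⁴ configuration. Iodide is a weak-field ligand for a first-row metal, so the complex is high-spin. The t₂g³e_g¹ (high-spin) configuration has an unevenly filled e_g set; the Jahn–Teller theorem predicts a tetragonal distortion (typically axial elongation) to lift the degeneracy.
[MnI₆]⁴−: Ligand charges: each iodide is −1. With an overall charge of −4 the manganese centre must be in the +2 oxidation state. Manganese is a group-7 element; Mn(II) is therefore d⁵. Iodide is a weak-field ligand for a first-row metal, so the complex is high-spin. The d⁵ configuration leaves the e_g set evenly filled (or empty) — no strong Jahn–Teller driving force.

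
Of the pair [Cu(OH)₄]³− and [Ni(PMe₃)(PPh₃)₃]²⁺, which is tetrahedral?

For [Cu(OH)₄]³−: Ligand charges: each hydroxide is −1. With an overall charge of −3 the copper centre must be in the +1 oxidation state. Cu sits in group 11, so the d-electron count is 11 − 1 = 10. A d¹⁰ ion has no crystal-field stabilisation preference between square planar and tetrahedral, so four ligands adopt the sterically favoured tetrahedral geometry. → tetrahedral.
For [Ni(PMe₃)(PPh₃)₃]²⁺: Summing ligand charges against the +2 overall charge gives an oxidation state of +2 for nickel. Nickel is a group-10 element; Ni(II) is therefore d⁸. Trimethylphosphine and triphenylphosphine are strong-field ligands (high in the spectrochemical series). A 3d d⁸ ion with strong-field ligands gains enough CFSE to favour square planar over tetrahedral. → square planar.

[Cu(OH)₄]³−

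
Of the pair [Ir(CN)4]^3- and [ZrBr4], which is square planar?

For [Ir(CN)4]^3-: Summing ligand charges against the −3 overall charge gives an oxidation state of +1 for iridium. Ir sits in group 9, so the d-electron count is 9 − 1 = 8. A 5d d⁸ ion has a large crystal-field splitting; square planar leaves the high-energy d_{x²−y²} orbital empty and maximises CFSE. → square planar.
For [ZrBr4]: Each bromide is −1; balancing the 0 overall charge requires Zr(IV). Zr sits in group 4, so the d-electron count is 4 − 4 = 0. A d⁰ ion has no crystal-field stabilisation preference between square planar and tetrahedral, so four ligands adopt the sterically favoured tetrahedral geometry. → tetrahedral.

[Ir(CN)4]^3-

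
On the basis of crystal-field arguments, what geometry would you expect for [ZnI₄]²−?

tetrahedral

Ligand charges: each iodide is −1. With an overall charge of −2 the zinc centre must be in the +2 oxidation state.
Zinc is a group-12 element; Zn(II) is therefore d¹⁰.
With 4 monodentate ligands the coordination number is 4.
A d¹⁰ ion has no crystal-field stabilisation preference between square planar and tetrahedral, so four ligands adopt the sterically favoured tetrahedral geometry.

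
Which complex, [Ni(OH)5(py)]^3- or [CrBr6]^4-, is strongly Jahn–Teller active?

[CrBr6]^4-

[Ni(OH)5(py)]^3-: Each hydroxide is −1; pyridine is neutral; balancing the −3 overall charge requires Ni(II). Nickel is a group-10 element; Ni(II) is therefore d⁸. The d⁸ configuration leaves the e_g set evenly filled (or empty) — no strong Jahn–Teller driving force.
[CrBr6]^4-: Summing ligand charges against the −4 overall charge gives an oxidation state of +2 for chromium. Group 6 minus oxidation state 2 gives a d⁴ configuration. Bromide is a weak-field ligand for a first-row metal, so the complex is high-spin. The t₂g³e_g¹ (high-spin) configuration has an unevenly filled e_g set; the Jahn–Teller theorem predicts a tetragonal distortion (typically axial elongation) to lift the degeneracy.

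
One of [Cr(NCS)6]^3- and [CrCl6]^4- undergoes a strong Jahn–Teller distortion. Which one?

[Cr(NCS)6]^3-: Ligand charges: each isothiocyanate is −1. With an overall charge of −3 the chromium centre must be in the +3 oxidation state. Group 6 minus oxidation state 3 gives a d³ configuration. The d³ configuration leaves the e_g set evenly filled (or empty) — no strong Jahn–Teller driving force.
[CrCl6]^4-: Ligand charges: each chloride is −1. With an overall charge of −4 the chromium centre must be in the +2 oxidation state. Group 6 minus oxidation state 2 gives a d⁴ configuration. Chloride is a weak-field ligand for a first-row metal, so the complex is high-spin. The t₂g³e_g¹ (high-spin) configuration has an unevenly filled e_g set; the Jahn–Teller theorem predicts a tetragonal distortion (typically axial elongation) to lift the degeneracy.

[CrCl6]^4-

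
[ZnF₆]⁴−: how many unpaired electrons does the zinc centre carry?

Each fluoride is −1; balancing the −4 overall charge requires Zn(II).
Zn sits in group 12, so the d-electron count is 12 − 2 = 10.
In an octahedral field the d¹⁰ configuration is t₂g⁶e_g⁴, giving 0 unpaired electrons.

0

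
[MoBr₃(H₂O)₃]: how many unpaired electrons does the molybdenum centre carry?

3

Each bromide is −1; water is neutral; balancing the 0 overall charge requires Mo(III).
Mo sits in group 6, so the d-electron count is 6 − 3 = 3.
In an octahedral field the d³ configuration is t₂g³e_g⁰ (only one arrangement possible), giving 3 unpaired electrons.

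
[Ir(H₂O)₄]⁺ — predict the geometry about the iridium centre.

Ligand charges: water is neutral. With an overall charge of +1 the iridium centre must be in the +1 oxidation state.
Ir sits in group 9, so the d-electron count is 9 − 1 = 8.
With 4 monodentate ligands the coordination number is 4.
A 5d d⁸ ion has a large crystal-field splitting; square planar leaves the high-energy d_{x²−y²} orbital empty and maximises CFSE.

square planar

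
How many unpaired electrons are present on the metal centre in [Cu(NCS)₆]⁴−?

1 unpaired electron

Each isothiocyanate is −1; balancing the −4 overall charge requires Cu(II).
Cu sits in group 11, so the d-electron count is 11 − 2 = 9.
In an octahedral field the d⁹ configuration is t₂g⁶e_g³ (only one arrangement possible), giving 1 unpaired electron.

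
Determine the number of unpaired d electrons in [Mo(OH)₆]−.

Summing ligand charges against the −1 overall charge gives an oxidation state of +5 for molybdenum.
Mo sits in group 6, so the d-electron count is 6 − 5 = 1.
In an octahedral field the d¹ configuration is t₂g¹e_g⁰ (only one arrangement possible), giving 1 unpaired electron.

1 unpaired electron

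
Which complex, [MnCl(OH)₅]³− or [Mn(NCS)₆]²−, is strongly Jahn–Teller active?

[MnCl(OH)₅]³−: Ligand charges: each chloride is −1; each hydroxide is −1. With an overall charge of −3 the manganese centre must be in the +3 oxidation state. Manganese is a group-7 element; Mn(III) is therefore d⁴. Chloride and hydroxide are weak-field ligands for a first-row metal, so the complex is high-spin. The t₂g³e_g¹ (high-spin) configuration has an unevenly filled e_g set; the Jahn–Teller theorem predicts a tetragonal distortion (typically axial elongation) to lift the degeneracy.
[Mn(NCS)₆]²−: Ligand charges: each isothiocyanate is −1. With an overall charge of −2 the manganese centre must be in the +4 oxidation state. Mn sits in group 7, so the d-electron count is 7 − 4 = 3. The d³ configuration leaves the e_g set evenly filled (or empty) — no strong Jahn–Teller driving force.

[MnCl(OH)₅]³−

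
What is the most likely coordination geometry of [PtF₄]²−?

square planar

Summing ligand charges against the −2 overall charge gives an oxidation state of +2 for platinum.
Group 10 minus oxidation state 2 gives a d⁸ configuration.
With 4 monodentate ligands the coordination number is 4.
A 5d d⁸ ion has a large crystal-field splitting; square planar leaves the high-energy d_{x²−y²} orbital empty and maximises CFSE.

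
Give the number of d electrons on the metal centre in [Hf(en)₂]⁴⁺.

Ligand charges: ethylenediamine is neutral. With an overall charge of +4 the hafnium centre must be in the +4 oxidation state.
Hf sits in group 4, so the d-electron count is 4 − 4 = 0.

d⁰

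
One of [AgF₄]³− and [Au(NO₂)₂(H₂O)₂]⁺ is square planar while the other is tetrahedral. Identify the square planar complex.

For [AgF₄]³−: Each fluoride is −1; balancing the −3 overall charge requires Ag(I). Group 11 minus oxidation state 1 gives a d¹⁰ configuration. A d¹⁰ ion has no crystal-field stabilisation preference between square planar and tetrahedral, so four ligands adopt the sterically favoured tetrahedral geometry. → tetrahedral.
For [Au(NO₂)₂(H₂O)₂]⁺: Summing ligand charges against the +1 overall charge gives an oxidation state of +3 for gold. Au sits in group 11, so the d-electron count is 11 − 3 = 8. A 5d d⁸ ion has a large crystal-field splitting; square planar leaves the high-energy d_{x²−y²} orbital empty and maximises CFSE. → square planar.

[Au(NO₂)₂(H₂O)₂]⁺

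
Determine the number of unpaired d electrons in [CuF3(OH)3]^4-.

1 unpaired electron

Ligand charges: each fluoride is −1; each hydroxide is −1. With an overall charge of −4 the copper centre must be in the +2 oxidation state.
Cu sits in group 11, so the d-electron count is 11 − 2 = 9.
In an octahedral field the d⁹ configuration is t₂g⁶e_g³ (only one arrangement possible), giving 1 unpaired electron.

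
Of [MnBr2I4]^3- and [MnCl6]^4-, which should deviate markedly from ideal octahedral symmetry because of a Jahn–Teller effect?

[MnBr2I4]^3-: Each bromide is −1; each iodide is −1; balancing the −3 overall charge requires Mn(III). Manganese is a group-7 element; Mn(III) is therefore d⁴. Bromide and iodide are weak-field ligands for a first-row metal, so the complex is high-spin. The t₂g³e_g¹ (high-spin) configuration has an unevenly filled e_g set; the Jahn–Teller theorem predicts a tetragonal distortion (typically axial elongation) to lift the degeneracy.
[MnCl6]^4-: Summing ligand charges against the −4 overall charge gives an oxidation state of +2 for manganese. Group 7 minus oxidation state 2 gives a d⁵ configuration. Chloride is a weak-field ligand for a first-row metal, so the complex is high-spin. The d⁵ configuration leaves the e_g set evenly filled (or empty) — no strong Jahn–Teller driving force.

[MnBr2I4]^3-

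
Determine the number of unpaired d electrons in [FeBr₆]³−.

Summing ligand charges against the −3 overall charge gives an oxidation state of +3 for iron.
Iron is a group-8 element; Fe(III) is therefore d⁵.
The spin state decides the count: Bromide is a weak-field ligand for a first-row metal, so the complex is high-spin.
An octahedral high-spin d⁵ ion is t₂g³e_g², giving 5 unpaired electrons.

5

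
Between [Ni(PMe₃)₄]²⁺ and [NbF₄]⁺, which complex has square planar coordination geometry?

[Ni(PMe₃)₄]²⁺

For [Ni(PMe₃)₄]²⁺: Summing ligand charges against the +2 overall charge gives an oxidation state of +2 for nickel. Nickel is a group-10 element; Ni(II) is therefore d⁸. Trimethylphosphine is a strong-field ligand (high in the spectrochemical series). A 3d d⁸ ion with strong-field ligands gains enough CFSE to favour square planar over tetrahedral. → square planar.
For [NbF₄]⁺: Each fluoride is −1; balancing the +1 overall charge requires Nb(V). Niobium is a group-5 element; Nb(V) is therefore d⁰. A d⁰ ion has no crystal-field stabilisation preference between square planar and tetrahedral, so four ligands adopt the sterically favoured tetrahedral geometry. → tetrahedral.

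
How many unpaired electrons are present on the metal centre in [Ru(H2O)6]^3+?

Water is neutral; balancing the +3 overall charge requires Ru(III).
Ruthenium is a group-8 element; Ru(III) is therefore d⁵.
The spin state decides the count: a 4d ion has a large Δₒ and is invariably low-spin.
An octahedral low-spin d⁵ ion is t₂g⁵e_g⁰, giving 1 unpaired electron.

1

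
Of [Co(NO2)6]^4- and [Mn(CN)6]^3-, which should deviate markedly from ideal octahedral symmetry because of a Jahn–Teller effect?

[Co(NO2)6]^4-: Summing ligand charges against the −4 overall charge gives an oxidation state of +2 for cobalt. Cobalt is a group-9 element; Co(II) is therefore d⁷. Nitro (N-bound nitrite) is a strong-field ligand (high in the spectrochemical series) for a first-row metal, so the complex is low-spin. The t₂g⁶e_g¹ (low-spin) configuration has an unevenly filled e_g set; the Jahn–Teller theorem predicts a tetragonal distortion (typically axial elongation) to lift the degeneracy.
[Mn(CN)6]^3-: Ligand charges: each cyanide is −1. With an overall charge of −3 the manganese centre must be in the +3 oxidation state. Manganese is a group-7 element; Mn(III) is therefore d⁴. Cyanide is a strong-field ligand (high in the spectrochemical series) for a first-row metal, so the complex is low-spin. The d⁴ configuration leaves the e_g set evenly filled (or empty) — no strong Jahn–Teller driving force.

[Co(NO2)6]^4-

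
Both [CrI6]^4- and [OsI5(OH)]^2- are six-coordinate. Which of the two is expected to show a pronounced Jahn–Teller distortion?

[CrI6]^4-: Ligand charges: each iodide is −1. With an overall charge of −4 the chromium centre must be in the +2 oxidation state. Cr sits in group 6, so the d-electron count is 6 − 2 = 4. Iodide is a weak-field ligand for a first-row metal, so the complex is high-spin. The t₂g³e_g¹ (high-spin) configuration has an unevenly filled e_g set; the Jahn–Teller theorem predicts a tetragonal distortion (typically axial elongation) to lift the degeneracy.
[OsI5(OH)]^2-: Summing ligand charges against the −2 overall charge gives an oxidation state of +4 for osmium. Osmium is a group-8 element; Os(IV) is therefore d⁴. A 5d ion has a large Δₒ and is invariably low-spin. The d⁴ configuration leaves the e_g set evenly filled (or empty) — no strong Jahn–Teller driving force.

[CrI6]^4-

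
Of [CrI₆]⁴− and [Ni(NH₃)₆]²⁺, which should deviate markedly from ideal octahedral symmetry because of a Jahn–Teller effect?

[CrI₆]⁴−

[CrI₆]⁴−: Each iodide is −1; balancing the −4 overall charge requires Cr(II). Cr sits in group 6, so the d-electron count is 6 − 2 = 4. Iodide is a weak-field ligand for a first-row metal, so the complex is high-spin. The t₂g³e_g¹ (high-spin) configuration has an unevenly filled e_g set; the Jahn–Teller theorem predicts a tetragonal distortion (typically axial elongation) to lift the degeneracy.
[Ni(NH₃)₆]²⁺: Ammonia is neutral; balancing the +2 overall charge requires Ni(II). Group 10 minus oxidation state 2 gives a d⁸ configuration. The d⁸ configuration leaves the e_g set evenly filled (or empty) — no strong Jahn–Teller driving force.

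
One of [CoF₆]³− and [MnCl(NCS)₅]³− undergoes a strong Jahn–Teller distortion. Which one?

[CoF₆]³−: Summing ligand charges against the −3 overall charge gives an oxidation state of +3 for cobalt. Cobalt is a group-9 element; Co(III) is therefore d⁶. Fluoride is the one ligand weak enough to leave Co(III) high-spin — [CoF₆]³⁻ is the classic exception. The d⁶ configuration leaves the e_g set evenly filled (or empty) — no strong Jahn–Teller driving force.
[MnCl(NCS)₅]³−: Summing ligand charges against the −3 overall charge gives an oxidation state of +3 for manganese. Manganese is a group-7 element; Mn(III) is therefore d⁴. Chloride and isothiocyanate are weak-field ligands for a first-row metal, so the complex is high-spin. The t₂g³e_g¹ (high-spin) configuration has an unevenly filled e_g set; the Jahn–Teller theorem predicts a tetragonal distortion (typically axial elongation) to lift the degeneracy.

[MnCl(NCS)₅]³−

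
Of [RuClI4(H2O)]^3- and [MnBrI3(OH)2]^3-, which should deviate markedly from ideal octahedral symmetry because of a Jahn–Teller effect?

[MnBrI3(OH)2]^3-

[RuClI4(H2O)]^3-: Ligand charges: each chloride is −1; each iodide is −1; water is neutral. With an overall charge of −3 the ruthenium centre must be in the +2 oxidation state. Ru sits in group 8, so the d-electron count is 8 − 2 = 6. A 4d ion has a large Δₒ and is invariably low-spin. The d⁶ configuration leaves the e_g set evenly filled (or empty) — no strong Jahn–Teller driving force.
[MnBrI3(OH)2]^3-: Each bromide is −1; each iodide is −1; each hydroxide is −1; balancing the −3 overall charge requires Mn(III). Group 7 minus oxidation state 3 gives a d⁴ configuration. Bromide, hydroxide, and iodide are weak-field ligands for a first-row metal, so the complex is high-spin. The t₂g³e_g¹ (high-spin) configuration has an unevenly filled e_g set; the Jahn–Teller theorem predicts a tetragonal distortion (typically axial elongation) to lift the degeneracy.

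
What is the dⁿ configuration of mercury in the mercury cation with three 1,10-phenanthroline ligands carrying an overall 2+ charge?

d10

Summing ligand charges against the +2 overall charge gives an oxidation state of +2 for mercury.
Hg sits in group 12, so the d-electron count is 12 − 2 = 10.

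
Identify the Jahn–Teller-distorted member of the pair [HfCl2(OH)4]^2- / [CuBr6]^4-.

[HfCl2(OH)4]^2-: Each chloride is −1; each hydroxide is −1; balancing the −2 overall charge requires Hf(IV). Hafnium is a group-4 element; Hf(IV) is therefore d⁰. The d⁰ configuration leaves the e_g set evenly filled (or empty) — no strong Jahn–Teller driving force.
[CuBr6]^4-: Each bromide is −1; balancing the −4 overall charge requires Cu(II). Group 11 minus oxidation state 2 gives a d⁹ configuration. The t₂g⁶e_g³ configuration has an unevenly filled e_g set; the Jahn–Teller theorem predicts a tetragonal distortion (typically axial elongation) to lift the degeneracy.

[CuBr6]^4-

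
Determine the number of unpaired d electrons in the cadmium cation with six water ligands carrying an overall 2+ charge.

Ligand charges: water is neutral. With an overall charge of +2 the cadmium centre must be in the +2 oxidation state.
Cd sits in group 12, so the d-electron count is 12 − 2 = 10.
In an octahedral field the d¹⁰ configuration is t₂g⁶e_g⁴, giving 0 unpaired electrons.

0 unpaired electrons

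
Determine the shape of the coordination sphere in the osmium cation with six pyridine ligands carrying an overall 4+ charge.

Summing ligand charges against the +4 overall charge gives an oxidation state of +4 for osmium.
Osmium is a group-8 element; Os(IV) is therefore d⁴.
With 6 monodentate ligands the coordination number is 6.
Six donors around a single metal centre give an octahedral coordination sphere.

octahedral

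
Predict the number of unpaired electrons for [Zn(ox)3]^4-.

0

Each oxalate is −2; balancing the −4 overall charge requires Zn(II).
Zn sits in group 12, so the d-electron count is 12 − 2 = 10.
Counting donor atoms: 3×oxalate (bidentate) → 6 donors. Coordination number = 6.
In an octahedral field the d¹⁰ configuration is t₂g⁶e_g⁴, giving 0 unpaired electrons.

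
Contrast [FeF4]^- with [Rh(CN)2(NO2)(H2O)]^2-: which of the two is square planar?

[Rh(CN)2(NO2)(H2O)]^2-

For [FeF4]^-: Summing ligand charges against the −1 overall charge gives an oxidation state of +3 for iron. Group 8 minus oxidation state 3 gives a d⁵ configuration. A high-spin d⁵ ion has zero CFSE in either geometry, so four ligands adopt the sterically favoured tetrahedral geometry. → tetrahedral.
For [Rh(CN)2(NO2)(H2O)]^2-: Ligand charges: each cyanide is −1; each nitro (N-bound nitrite) is −1; water is neutral. With an overall charge of −2 the rhodium centre must be in the +1 oxidation state. Rh sits in group 9, so the d-electron count is 9 − 1 = 8. A 4d d⁸ ion has a large crystal-field splitting; square planar leaves the high-energy d_{x²−y²} orbital empty and maximises CFSE. → square planar.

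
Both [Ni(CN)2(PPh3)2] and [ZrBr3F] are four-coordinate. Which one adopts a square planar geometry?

[Ni(CN)2(PPh3)2]

For [Ni(CN)2(PPh3)2]: Ligand charges: each cyanide is −1; triphenylphosphine is neutral. With an overall charge of 0 the nickel centre must be in the +2 oxidation state. Ni sits in group 10, so the d-electron count is 10 − 2 = 8. Cyanide and triphenylphosphine are strong-field ligands (high in the spectrochemical series). A 3d d⁸ ion with strong-field ligands gains enough CFSE to favour square planar over tetrahedral. → square planar.
For [ZrBr3F]: Summing ligand charges against the 0 overall charge gives an oxidation state of +4 for zirconium. Zr sits in group 4, so the d-electron count is 4 − 4 = 0. A d⁰ ion has no crystal-field stabilisation preference between square planar and tetrahedral, so four ligands adopt the sterically favoured tetrahedral geometry. → tetrahedral.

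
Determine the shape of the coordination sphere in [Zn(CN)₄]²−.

tetrahedral

Each cyanide is −1; balancing the −2 overall charge requires Zn(II).
Zn sits in group 12, so the d-electron count is 12 − 2 = 10.
With 4 monodentate ligands the coordination number is 4.
A d¹⁰ ion has no crystal-field stabilisation preference between square planar and tetrahedral, so four ligands adopt the sterically favoured tetrahedral geometry.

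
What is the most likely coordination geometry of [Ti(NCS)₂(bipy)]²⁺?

Each isothiocyanate is −1; 2,2′-bipyridine is neutral; balancing the +2 overall charge requires Ti(IV).
Ti sits in group 4, so the d-electron count is 4 − 4 = 0.
Counting donor atoms: 2×isothiocyanate (monodentate) → 2 donors; 1×2,2′-bipyridine (bidentate) → 2 donors. Coordination number = 4.
A d⁰ ion has no crystal-field stabilisation preference between square planar and tetrahedral, so four ligands adopt the sterically favoured tetrahedral geometry.

tetrahedral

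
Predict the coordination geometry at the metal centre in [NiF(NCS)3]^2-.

tetrahedral

Summing ligand charges against the −2 overall charge gives an oxidation state of +2 for nickel.
Group 10 minus oxidation state 2 gives a d⁸ configuration.
Coordination number: 4.
Fluoride and isothiocyanate are weak-field ligands.
With weak-field ligands the CFSE gain from square planar is small, so a 3d d⁸ ion takes the sterically preferred tetrahedral geometry.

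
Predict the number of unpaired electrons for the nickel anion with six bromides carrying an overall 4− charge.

Each bromide is −1; balancing the −4 overall charge requires Ni(II).
Ni sits in group 10, so the d-electron count is 10 − 2 = 8.
In an octahedral field the d⁸ configuration is t₂g⁶e_g² (only one arrangement possible), giving 2 unpaired electrons.

2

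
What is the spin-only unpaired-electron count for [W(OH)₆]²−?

Summing ligand charges against the −2 overall charge gives an oxidation state of +4 for tungsten.
Group 6 minus oxidation state 4 gives a d² configuration.
In an octahedral field the d² configuration is t₂g²e_g⁰ (only one arrangement possible), giving 2 unpaired electrons.

2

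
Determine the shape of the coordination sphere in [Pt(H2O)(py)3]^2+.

Summing ligand charges against the +2 overall charge gives an oxidation state of +2 for platinum.
Platinum is a group-10 element; Pt(II) is therefore d⁸.
Coordination number: 4.
A 5d d⁸ ion has a large crystal-field splitting; square planar leaves the high-energy d_{x²−y²} orbital empty and maximises CFSE.

square planar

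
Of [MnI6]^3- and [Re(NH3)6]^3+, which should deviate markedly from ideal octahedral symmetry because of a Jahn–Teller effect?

[MnI6]^3-: Each iodide is −1; balancing the −3 overall charge requires Mn(III). Mn sits in group 7, so the d-electron count is 7 − 3 = 4. Iodide is a weak-field ligand for a first-row metal, so the complex is high-spin. The t₂g³e_g¹ (high-spin) configuration has an unevenly filled e_g set; the Jahn–Teller theorem predicts a tetragonal distortion (typically axial elongation) to lift the degeneracy.
[Re(NH3)6]^3+: Ammonia is neutral; balancing the +3 overall charge requires Re(III). Group 7 minus oxidation state 3 gives a d⁴ configuration. A 5d ion has a large Δₒ and is invariably low-spin. The d⁴ configuration leaves the e_g set evenly filled (or empty) — no strong Jahn–Teller driving force.

[MnI6]^3-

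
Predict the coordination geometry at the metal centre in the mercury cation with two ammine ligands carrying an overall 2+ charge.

linear

Summing ligand charges against the +2 overall charge gives an oxidation state of +2 for mercury.
Group 12 minus oxidation state 2 gives a d¹⁰ configuration.
With 2 monodentate ligands the coordination number is 2.
A d¹⁰ ion with only two ligands adopts a linear arrangement (sp hybridisation; no CFSE preference).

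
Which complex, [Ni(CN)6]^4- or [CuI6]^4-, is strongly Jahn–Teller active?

[CuI6]^4-

[Ni(CN)6]^4-: Each cyanide is −1; balancing the −4 overall charge requires Ni(II). Nickel is a group-10 element; Ni(II) is therefore d⁸. The d⁸ configuration leaves the e_g set evenly filled (or empty) — no strong Jahn–Teller driving force.
[CuI6]^4-: Each iodide is −1; balancing the −4 overall charge requires Cu(II). Copper is a group-11 element; Cu(II) is therefore d⁹. The t₂g⁶e_g³ configuration has an unevenly filled e_g set; the Jahn–Teller theorem predicts a tetragonal distortion (typically axial elongation) to lift the degeneracy.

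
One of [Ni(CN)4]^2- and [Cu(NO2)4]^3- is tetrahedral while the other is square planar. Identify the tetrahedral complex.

[Cu(NO2)4]^3-

For [Ni(CN)4]^2-: Ligand charges: each cyanide is −1. With an overall charge of −2 the nickel centre must be in the +2 oxidation state. Group 10 minus oxidation state 2 gives a d⁸ configuration. Cyanide is a strong-field ligand (high in the spectrochemical series). A 3d d⁸ ion with strong-field ligands gains enough CFSE to favour square planar over tetrahedral. → square planar.
For [Cu(NO2)4]^3-: Each nitro (N-bound nitrite) is −1; balancing the −3 overall charge requires Cu(I). Copper is a group-11 element; Cu(I) is therefore d¹⁰. A d¹⁰ ion has no crystal-field stabilisation preference between square planar and tetrahedral, so four ligands adopt the sterically favoured tetrahedral geometry. → tetrahedral.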